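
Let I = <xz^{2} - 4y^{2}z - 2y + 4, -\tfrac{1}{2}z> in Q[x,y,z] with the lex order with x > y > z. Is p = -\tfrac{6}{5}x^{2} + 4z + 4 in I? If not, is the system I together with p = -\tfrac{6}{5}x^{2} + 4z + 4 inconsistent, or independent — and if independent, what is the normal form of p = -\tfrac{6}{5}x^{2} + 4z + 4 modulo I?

First compute the reduced Gröbner basis of I by Buchberger's algorithm.
f_1 = xz^{2} - 4y^{2}z - 2y + 4, LT = xz^{2}.
f_2 = -\tfrac{1}{2}z, LT = z.

S(f_1,f_2): lcm = xz^{2}. S = -4y^{2}z - 2y + 4.
  leading term y^{2}z: subtract (8y^{2})·f_2 from -4y^{2}z - 2y + 4 → -2y + 4
  leading term y: no divisor's leading term divides it; move -2y to the remainder.
  leading term 1: no divisor's leading term divides it; move 4 to the remainder.
  remainder -2y + 4 ≠ 0; add h_3 = -2y + 4 to the basis.

The other S-polynomials (S(f_1,h_3), S(f_2,h_3)) all reduce to 0 modulo the current basis, so we have a Gröbner basis.
Inter-reduce: drop elements whose leading term is divisible by another's, tail-reduce, and make monic.
Reduced Gröbner basis: {y - 2, z}.
Label its elements g_1 = y - 2, g_2 = z.

Reduce p = -\tfrac{6}{5}x^{2} + 4z + 4 modulo G:
  leading term x^{2}: no divisor's leading term divides it; move -\tfrac{6}{5}x^{2} to the remainder.
  leading term z: subtract (4)·g_2 from 4z + 4 → 4
  leading term 1: no divisor's leading term divides it; move 4 to the remainder.
  normal form = -\tfrac{6}{5}x^{2} + 4.
The normal form is nonzero, so p ∉ I. Since p minus its normal form lies in I, I + (p) = I + (r) where r = -\tfrac{6}{5}x^{2} + 4; decide whether this ideal is the whole ring.
Run Buchberger on G together with r (pairs among the g_i already reduce to 0 since G is a Gröbner basis):
g_1 = y - 2, LT = y.
g_2 = z, LT = z.
r = -\tfrac{6}{5}x^{2} + 4, LT = x^{2}.

The S-polynomials (S(g_1,g_2), S(g_1,r), S(g_2,r)) all reduce to 0 modulo the current basis, so we have a Gröbner basis.
Inter-reduce: drop elements whose leading term is divisible by another's, tail-reduce, and make monic.
Reduced Gröbner basis: {x^{2} - \tfrac{10}{3}, y - 2, z}.
The reduced Gröbner basis of I + (p) is {x^{2} - \tfrac{10}{3}, y - 2, z} ≠ {1}, a proper ideal, so the enlarged system stays consistent: p is independent of I, with normal form -\tfrac{6}{5}x^{2} + 4.

The remainder on division by a Gröbner basis is unique — it is the normal form.

-\tfrac{6}{5}x^{2} + 4z + 4 is independent of I; its normal form modulo I is -\tfrac{6}{5}x^{2} + 4.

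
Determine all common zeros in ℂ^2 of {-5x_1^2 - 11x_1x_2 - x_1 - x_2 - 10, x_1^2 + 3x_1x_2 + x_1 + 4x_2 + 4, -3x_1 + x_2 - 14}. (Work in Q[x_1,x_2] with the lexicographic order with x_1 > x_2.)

Compute a lex Gröbner basis by Buchberger's algorithm.
f_1 = -5x_1^2 - 11x_1x_2 - x_1 - x_2 - 10, LT = x_1^2.
f_2 = x_1^2 + 3x_1x_2 + x_1 + 4x_2 + 4, LT = x_1^2.
f_3 = -3x_1 + x_2 - 14, LT = x_1.

S(f_1,f_2): lcm = x_1^2. S = -4/5x_1x_2 - 4/5x_1 - 19/5x_2 - 2.
  leading term x_1x_2: subtract (4/15x_2)·f_3 from -4/5x_1x_2 - 4/5x_1 - 19/5x_2 - 2 → -4/5x_1 - 4/15x_2^2 - 1/15x_2 - 2
  leading term x_1: subtract (4/15)·f_3 from -4/5x_1 - 4/15x_2^2 - 1/15x_2 - 2 → -4/15x_2^2 - 1/3x_2 + 26/15
  leading term x_2^2: no divisor's leading term divides it; move -4/15x_2^2 to the remainder.
  leading term x_2: no divisor's leading term divides it; move -1/3x_2 to the remainder.
  leading term 1: no divisor's leading term divides it; move 26/15 to the remainder.
  remainder -4/15x_2^2 - 1/3x_2 + 26/15 ≠ 0; add h_4 = -4/15x_2^2 - 1/3x_2 + 26/15 to the basis.

S(f_1,f_3): lcm = x_1^2. S = 38/15x_1x_2 - 67/15x_1 + 1/5x_2 + 2.
  leading term x_1x_2: subtract (-38/45x_2)·f_3 from 38/15x_1x_2 - 67/15x_1 + 1/5x_2 + 2 → -67/15x_1 + 38/45x_2^2 - 523/45x_2 + 2
  leading term x_1: subtract (67/45)·f_3 from -67/15x_1 + 38/45x_2^2 - 523/45x_2 + 2 → 38/45x_2^2 - 118/9x_2 + 1028/45
  leading term x_2^2: subtract (-19/6)·h_4 from 38/45x_2^2 - 118/9x_2 + 1028/45 → -85/6x_2 + 85/3
  leading term x_2: no divisor's leading term divides it; move -85/6x_2 to the remainder.
  leading term 1: no divisor's leading term divides it; move 85/3 to the remainder.
  remainder -85/6x_2 + 85/3 ≠ 0; add h_5 = -85/6x_2 + 85/3 to the basis.

S(f_2,f_3): lcm = x_1^2. S = 10/3x_1x_2 - 11/3x_1 + 4x_2 + 4.
  leading term x_1x_2: subtract (-10/9x_2)·f_3 from 10/3x_1x_2 - 11/3x_1 + 4x_2 + 4 → -11/3x_1 + 10/9x_2^2 - 104/9x_2 + 4
  leading term x_1: subtract (11/9)·f_3 from -11/3x_1 + 10/9x_2^2 - 104/9x_2 + 4 → 10/9x_2^2 - 115/9x_2 + 190/9
  leading term x_2^2: subtract (-25/6)·h_4 from 10/9x_2^2 - 115/9x_2 + 190/9 → -85/6x_2 + 85/3
  leading term x_2: subtract (1)·h_5 from -85/6x_2 + 85/3 → 0
  remainder 0.

S(f_1,h_4): leading monomials are coprime, so the S-polynomial reduces to 0 (Buchberger's first criterion).
S(f_2,h_4): leading monomials are coprime, so the S-polynomial reduces to 0 (Buchberger's first criterion).
S(f_3,h_4): leading monomials are coprime, so the S-polynomial reduces to 0 (Buchberger's first criterion).
S(f_1,h_5): leading monomials are coprime, so the S-polynomial reduces to 0 (Buchberger's first criterion).
S(f_2,h_5): leading monomials are coprime, so the S-polynomial reduces to 0 (Buchberger's first criterion).
S(f_3,h_5): leading monomials are coprime, so the S-polynomial reduces to 0 (Buchberger's first criterion).
S(h_4,h_5): lcm = x_2^2. S = 13/4x_2 - 13/2.
  leading term x_2: subtract (-39/170)·h_5 from 13/4x_2 - 13/2 → 0
  remainder 0.

Every S-polynomial of the final basis reduces to 0, so we have a Gröbner basis.
Inter-reduce: drop elements whose leading term is divisible by another's, tail-reduce, and make monic.
Reduced Gröbner basis: {x_1 + 4, x_2 - 2}.

The lex basis is triangular: the last element involves only x_2. Solving x_2 - 2 = 0 gives x_2 ∈ {2}; substituting each value into the earlier elements determines the remaining variables.
  x_2 = 2: the earlier basis element becomes x_1 + 4 = 0, giving x_1 = -4 — point (-4, 2).

{(-4, 2)}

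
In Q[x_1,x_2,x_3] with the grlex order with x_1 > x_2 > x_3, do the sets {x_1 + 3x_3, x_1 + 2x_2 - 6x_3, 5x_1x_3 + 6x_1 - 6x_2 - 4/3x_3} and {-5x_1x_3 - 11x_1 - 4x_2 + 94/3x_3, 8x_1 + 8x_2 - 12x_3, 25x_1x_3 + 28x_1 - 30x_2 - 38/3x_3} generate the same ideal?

Yes, the ideals are equal.

Since reduced Gröbner bases are canonical representatives of ideals under a given ordering, it suffices to compute and compare them.
Buchberger on the first generating set:
f_1 = x_1 + 3x_3, LT = x_1.
f_2 = x_1 + 2x_2 - 6x_3, LT = x_1.
f_3 = 5x_1x_3 + 6x_1 - 6x_2 - 4/3x_3, LT = x_1x_3.

S(f_1,f_2): lcm = x_1. S = -2x_2 + 9x_3.
  reduce S modulo (f_1, f_2, f_3):
  remainder -2x_2 + 9x_3 ≠ 0; add g_4 = -2x_2 + 9x_3 to the basis.

S(f_1,f_3): lcm = x_1x_3. S = 3x_3^2 - 6/5x_1 + 6/5x_2 + 4/15x_3.
  reduce S modulo (f_1, f_2, f_3, g_4):
  remainder 3x_3^2 + 139/15x_3 ≠ 0; add g_5 = 3x_3^2 + 139/15x_3 to the basis.

The other S-polynomials (S(f_2,f_3), S(f_1,g_4), S(f_2,g_4), S(f_3,g_4), S(f_1,g_5), S(f_2,g_5), S(f_3,g_5), S(g_4,g_5)) all reduce to 0 modulo the current basis, so we have a Gröbner basis.
Inter-reduce: drop elements whose leading term is divisible by another's, tail-reduce, and make monic.
Reduced Gröbner basis: {x_3^2 + 139/45x_3, x_1 + 3x_3, x_2 - 9/2x_3}.

Buchberger on the second generating set:
h_1 = -5x_1x_3 - 11x_1 - 4x_2 + 94/3x_3, LT = x_1x_3.
h_2 = 8x_1 + 8x_2 - 12x_3, LT = x_1.
h_3 = 25x_1x_3 + 28x_1 - 30x_2 - 38/3x_3, LT = x_1x_3.

S(h_1,h_2): lcm = x_1x_3. S = -x_2x_3 + 3/2x_3^2 + 11/5x_1 + 4/5x_2 - 94/15x_3.
  reduce S modulo (h_1, h_2, h_3):
  remainder -x_2x_3 + 3/2x_3^2 - 7/5x_2 - 89/30x_3 ≠ 0; add k_4 = -x_2x_3 + 3/2x_3^2 - 7/5x_2 - 89/30x_3 to the basis.

S(h_1,h_3): lcm = x_1x_3. S = 27/25x_1 + 2x_2 - 144/25x_3.
  reduce S modulo (h_1, h_2, h_3, k_4):
  remainder 23/25x_2 - 207/50x_3 ≠ 0; add k_5 = 23/25x_2 - 207/50x_3 to the basis.

S(k_4,k_5): lcm = x_2x_3. S = 3x_3^2 + 7/5x_2 + 89/30x_3.
  reduce S modulo (h_1, h_2, h_3, k_4, k_5):
  remainder 3x_3^2 + 139/15x_3 ≠ 0; add k_6 = 3x_3^2 + 139/15x_3 to the basis.

The other S-polynomials (S(h_2,h_3), S(h_1,k_4), S(h_2,k_4), S(h_3,k_4), S(h_1,k_5), S(h_2,k_5), S(h_3,k_5), S(h_1,k_6), S(h_2,k_6), S(h_3,k_6), S(k_4,k_6), S(k_5,k_6)) all reduce to 0 modulo the current basis, so we have a Gröbner basis.
Inter-reduce: drop elements whose leading term is divisible by another's, tail-reduce, and make monic.
Reduced Gröbner basis: {x_3^2 + 139/45x_3, x_1 + 3x_3, x_2 - 9/2x_3}.

These coincide, so the ideals are equal.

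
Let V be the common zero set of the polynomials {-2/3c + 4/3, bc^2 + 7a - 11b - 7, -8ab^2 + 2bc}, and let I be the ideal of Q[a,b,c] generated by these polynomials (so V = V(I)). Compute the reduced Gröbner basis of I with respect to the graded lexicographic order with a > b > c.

Buchberger's algorithm terminates because the ascending chain of leading-term ideals stabilizes.

f_1 = -2/3c + 4/3, LT = c.
f_2 = bc^2 + 7a - 11b - 7, LT = bc^2.
f_3 = -8ab^2 + 2bc, LT = ab^2.

S(f_1,f_2): lcm = bc^2. S = -2bc - 7a + 11b + 7.
  leading term bc: subtract (3b)·f_1 from -2bc - 7a + 11b + 7 → -7a + 7b + 7
  leading term a: no divisor's leading term divides it; move -7a to the remainder.
  leading term b: no divisor's leading term divides it; move 7b to the remainder.
  leading term 1: no divisor's leading term divides it; move 7 to the remainder.
  remainder -7a + 7b + 7 ≠ 0; add g_4 = -7a + 7b + 7 to the basis.

S(f_3,g_4): lcm = ab^2. S = b^3 + b^2 - 1/4bc.
  leading term b^3: no divisor's leading term divides it; move b^3 to the remainder.
  leading term b^2: no divisor's leading term divides it; move b^2 to the remainder.
  leading term bc: subtract (3/8b)·f_1 from -1/4bc → -1/2b
  leading term b: no divisor's leading term divides it; move -1/2b to the remainder.
  remainder b^3 + b^2 - 1/2b ≠ 0; add g_5 = b^3 + b^2 - 1/2b to the basis.

The other S-polynomials (S(f_1,f_3), S(f_2,f_3), S(f_1,g_4), S(f_2,g_4), S(f_1,g_5), S(f_2,g_5), S(f_3,g_5), S(g_4,g_5)) all reduce to 0 modulo the current basis, so we have a Gröbner basis.
Inter-reduce: drop elements whose leading term is divisible by another's, tail-reduce, and make monic.

G = {b^3 + b^2 - 1/2b, a - b - 1, c - 2}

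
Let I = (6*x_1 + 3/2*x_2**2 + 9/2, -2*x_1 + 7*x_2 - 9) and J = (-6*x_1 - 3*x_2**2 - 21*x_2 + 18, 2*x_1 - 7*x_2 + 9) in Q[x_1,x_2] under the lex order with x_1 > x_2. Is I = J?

Two ideals are equal iff their reduced Gröbner bases coincide (the reduced basis is unique for a fixed ordering).
Buchberger on the first generating set:
f_1 = 6*x_1 + 3/2*x_2**2 + 9/2, LT = x_1.
f_2 = -2*x_1 + 7*x_2 - 9, LT = x_1.

S(f_1,f_2): lcm = x_1. S = 1/4*x_2**2 + 7/2*x_2 - 15/4.
  leading term x_2**2: no divisor's leading term divides it; move 1/4*x_2**2 to the remainder.
  leading term x_2: no divisor's leading term divides it; move 7/2*x_2 to the remainder.
  leading term 1: no divisor's leading term divides it; move -15/4 to the remainder.
  remainder 1/4*x_2**2 + 7/2*x_2 - 15/4 ≠ 0; add g_3 = 1/4*x_2**2 + 7/2*x_2 - 15/4 to the basis.

The other S-polynomials (S(f_1,g_3), S(f_2,g_3)) all reduce to 0 modulo the current basis, so we have a Gröbner basis.
Inter-reduce: drop elements whose leading term is divisible by another's, tail-reduce, and make monic.
Reduced Gröbner basis: {x_1 - 7/2*x_2 + 9/2, x_2**2 + 14*x_2 - 15}.

Buchberger on the second generating set:
h_1 = -6*x_1 - 3*x_2**2 - 21*x_2 + 18, LT = x_1.
h_2 = 2*x_1 - 7*x_2 + 9, LT = x_1.

S(h_1,h_2): lcm = x_1. S = 1/2*x_2**2 + 7*x_2 - 15/2.
  leading term x_2**2: no divisor's leading term divides it; move 1/2*x_2**2 to the remainder.
  leading term x_2: no divisor's leading term divides it; move 7*x_2 to the remainder.
  leading term 1: no divisor's leading term divides it; move -15/2 to the remainder.
  remainder 1/2*x_2**2 + 7*x_2 - 15/2 ≠ 0; add k_3 = 1/2*x_2**2 + 7*x_2 - 15/2 to the basis.

The other S-polynomials (S(h_1,k_3), S(h_2,k_3)) all reduce to 0 modulo the current basis, so we have a Gröbner basis.
Inter-reduce: drop elements whose leading term is divisible by another's, tail-reduce, and make monic.
Reduced Gröbner basis: {x_1 - 7/2*x_2 + 9/2, x_2**2 + 14*x_2 - 15}.

The two bases agree; hence the ideals are identical.

Yes, the ideals are equal.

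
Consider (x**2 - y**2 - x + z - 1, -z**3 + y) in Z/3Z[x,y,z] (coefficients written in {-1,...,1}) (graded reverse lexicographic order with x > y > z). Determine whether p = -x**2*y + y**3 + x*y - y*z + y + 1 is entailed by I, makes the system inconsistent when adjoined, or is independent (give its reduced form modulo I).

Adjoining -x**2*y + y**3 + x*y - y*z + y + 1 makes the ideal the whole ring: the system is inconsistent.

First compute the reduced Gröbner basis of I by Buchberger's algorithm.
f_1 = x**2 - y**2 - x + z - 1, LT = x**2.
f_2 = -z**3 + y, LT = z**3.

The S-polynomials (S(f_1,f_2)) all reduce to 0 modulo the current basis, so we have a Gröbner basis.
Inter-reduce: drop elements whose leading term is divisible by another's, tail-reduce, and make monic.
Reduced Gröbner basis: {z**3 - y, x**2 - y**2 - x + z - 1}.
Label its elements g_1 = z**3 - y, g_2 = x**2 - y**2 - x + z - 1.

Reduce p = -x**2*y + y**3 + x*y - y*z + y + 1 modulo G:
  leading term x**2*y: subtract (-y)·g_2 from -x**2*y + y**3 + x*y - y*z + y + 1 → 1
  leading term 1: no divisor's leading term divides it; move 1 to the remainder.
  normal form = 1.
The normal form is nonzero, so p ∉ I. Since p minus its normal form lies in I, I + (p) = I + (r) where r = 1; decide whether this ideal is the whole ring.
Here r = 1 is a nonzero constant, hence a unit: 1 ∈ I + (p), the Gröbner basis of I + (p) is {1}, and the enlarged system has no common solution — adjoining p is inconsistent.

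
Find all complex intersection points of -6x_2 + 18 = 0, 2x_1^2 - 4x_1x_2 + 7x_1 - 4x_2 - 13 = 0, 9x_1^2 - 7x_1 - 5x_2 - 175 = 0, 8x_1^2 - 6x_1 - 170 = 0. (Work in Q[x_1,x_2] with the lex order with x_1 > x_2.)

{(5, 3)}

Compute a lex Gröbner basis by Buchberger's algorithm.
f_1 = -6x_2 + 18, LT = x_2.
f_2 = 2x_1^2 - 4x_1x_2 + 7x_1 - 4x_2 - 13, LT = x_1^2.
f_3 = 9x_1^2 - 7x_1 - 5x_2 - 175, LT = x_1^2.
f_4 = 8x_1^2 - 6x_1 - 170, LT = x_1^2.

S(f_2,f_3): lcm = x_1^2. S = -2x_1x_2 + 77/18x_1 - 13/9x_2 + 233/18.
  leading term x_1x_2: subtract (1/3x_1)·f_1 from -2x_1x_2 + 77/18x_1 - 13/9x_2 + 233/18 → -31/18x_1 - 13/9x_2 + 233/18
  leading term x_1: no divisor's leading term divides it; move -31/18x_1 to the remainder.
  leading term x_2: subtract (13/54)·f_1 from -13/9x_2 + 233/18 → 155/18
  leading term 1: no divisor's leading term divides it; move 155/18 to the remainder.
  remainder -31/18x_1 + 155/18 ≠ 0; add h_5 = -31/18x_1 + 155/18 to the basis.

The other S-polynomials (S(f_1,f_2), S(f_1,f_3), S(f_1,f_4), S(f_2,f_4), S(f_3,f_4), S(f_1,h_5), S(f_2,h_5), S(f_3,h_5), S(f_4,h_5)) all reduce to 0 modulo the current basis, so we have a Gröbner basis.
Inter-reduce: drop elements whose leading term is divisible by another's, tail-reduce, and make monic.
Reduced Gröbner basis: {x_1 - 5, x_2 - 3}.

A lex Gröbner basis eliminates variables successively. Here x_2 - 3 depends only on x_2, with roots {3}; lifting each root through the earlier basis elements recovers the full solutions.
  x_2 = 3: the earlier basis element becomes x_1 - 5 = 0, giving x_1 = 5 — point (5, 3).
Check: every point annihilates each of the original generators.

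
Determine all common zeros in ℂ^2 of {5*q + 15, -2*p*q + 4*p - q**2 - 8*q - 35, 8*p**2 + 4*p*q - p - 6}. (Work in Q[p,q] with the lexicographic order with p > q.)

Compute a lex Gröbner basis by Buchberger's algorithm.
f_1 = 5*q + 15, LT = q.
f_2 = -2*p*q + 4*p - q**2 - 8*q - 35, LT = p*q.
f_3 = 8*p**2 + 4*p*q - p - 6, LT = p**2.

S(f_1,f_2): lcm = p*q. S = 5*p - 1/2*q**2 - 4*q - 35/2.
  reduce S modulo (f_1, f_2, f_3):
  remainder 5*p - 10 ≠ 0; add h_4 = 5*p - 10 to the basis.

The other S-polynomials (S(f_1,f_3), S(f_2,f_3), S(f_1,h_4), S(f_2,h_4), S(f_3,h_4)) all reduce to 0 modulo the current basis, so we have a Gröbner basis.
Inter-reduce: drop elements whose leading term is divisible by another's, tail-reduce, and make monic.
Reduced Gröbner basis: {p - 2, q + 3}.

From the last basis element, q + 3 = 0, so q takes values in {-3}. Each choice, substituted upward through the basis, yields the corresponding point(s) of the solution set.
  q = -3: the earlier basis element becomes p - 2 = 0, giving p = 2 — point (2, -3).

{(2, -3)}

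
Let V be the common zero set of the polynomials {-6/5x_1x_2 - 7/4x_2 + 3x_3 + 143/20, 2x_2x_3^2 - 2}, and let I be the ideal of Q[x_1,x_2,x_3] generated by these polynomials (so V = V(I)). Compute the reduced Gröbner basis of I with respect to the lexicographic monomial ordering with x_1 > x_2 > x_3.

G = {x_1 - 5/2x_3^3 - 143/24x_3^2 + 35/24, x_2x_3^2 - 1}

This is the nonlinear analogue of row-reducing a linear system.

f_1 = -6/5x_1x_2 - 7/4x_2 + 3x_3 + 143/20, LT = x_1x_2.
f_2 = 2x_2x_3^2 - 2, LT = x_2x_3^2.

S(f_1,f_2): lcm = x_1x_2x_3^2. S = x_1 + 35/24x_2x_3^2 - 5/2x_3^3 - 143/24x_3^2.
  leading term x_1: no divisor's leading term divides it; move x_1 to the remainder.
  leading term x_2x_3^2: subtract (35/48)·f_2 from 35/24x_2x_3^2 - 5/2x_3^3 - 143/24x_3^2 → -5/2x_3^3 - 143/24x_3^2 + 35/24
  leading term x_3^3: no divisor's leading term divides it; move -5/2x_3^3 to the remainder.
  leading term x_3^2: no divisor's leading term divides it; move -143/24x_3^2 to the remainder.
  leading term 1: no divisor's leading term divides it; move 35/24 to the remainder.
  remainder x_1 - 5/2x_3^3 - 143/24x_3^2 + 35/24 ≠ 0; add g_3 = x_1 - 5/2x_3^3 - 143/24x_3^2 + 35/24 to the basis.

The other S-polynomials (S(f_1,g_3), S(f_2,g_3)) all reduce to 0 modulo the current basis, so we have a Gröbner basis.
Inter-reduce: drop elements whose leading term is divisible by another's, tail-reduce, and make monic.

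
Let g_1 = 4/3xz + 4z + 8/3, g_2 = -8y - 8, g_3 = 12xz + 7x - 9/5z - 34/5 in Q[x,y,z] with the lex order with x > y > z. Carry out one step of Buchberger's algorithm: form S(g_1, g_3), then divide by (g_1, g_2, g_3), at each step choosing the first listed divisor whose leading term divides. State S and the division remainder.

S(g_1, g_3) = -7/12x + 63/20z + 77/30; remainder on division = -7/12x + 63/20z + 77/30.

lcm(LM(g_1), LM(g_3)) = xz.
S = (lcm/LT(g_1))·g_1 − (lcm/LT(g_3))·g_3 = -7/12x + 63/20z + 77/30.
Reduce S modulo (g_1, g_2, g_3) in that order:
  leading term x: no divisor's leading term divides it; move -7/12x to the remainder.
  leading term z: no divisor's leading term divides it; move 63/20z to the remainder.
  leading term 1: no divisor's leading term divides it; move 77/30 to the remainder.
The remainder -7/12x + 63/20z + 77/30 is nonzero, so it would be added as the next basis element.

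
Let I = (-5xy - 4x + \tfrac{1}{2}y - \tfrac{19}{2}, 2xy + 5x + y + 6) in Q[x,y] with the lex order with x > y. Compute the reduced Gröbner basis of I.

Buchberger's algorithm terminates because the ascending chain of leading-term ideals stabilizes.

f_1 = -5xy - 4x + \tfrac{1}{2}y - \tfrac{19}{2}, LT = xy.
f_2 = 2xy + 5x + y + 6, LT = xy.

S(f_1,f_2): lcm = xy. S = -\tfrac{17}{10}x - \tfrac{3}{5}y - \tfrac{11}{10}.
  reduce S modulo (f_1, f_2):
  remainder -\tfrac{17}{10}x - \tfrac{3}{5}y - \tfrac{11}{10} ≠ 0; add g_3 = -\tfrac{17}{10}x - \tfrac{3}{5}y - \tfrac{11}{10} to the basis.

S(f_1,g_3): lcm = xy. S = \tfrac{4}{5}x - \tfrac{6}{17}y^{2} - \tfrac{127}{170}y + \tfrac{19}{10}.
  reduce S modulo (f_1, f_2, g_3):
  remainder -\tfrac{6}{17}y^{2} - \tfrac{35}{34}y + \tfrac{47}{34} ≠ 0; add g_4 = -\tfrac{6}{17}y^{2} - \tfrac{35}{34}y + \tfrac{47}{34} to the basis.

The other S-polynomials (S(f_2,g_3), S(f_1,g_4), S(f_2,g_4), S(g_3,g_4)) all reduce to 0 modulo the current basis, so we have a Gröbner basis.
Inter-reduce: drop elements whose leading term is divisible by another's, tail-reduce, and make monic.

G = {x + \tfrac{6}{17}y + \tfrac{11}{17}, y^{2} + \tfrac{35}{12}y - \tfrac{47}{12}}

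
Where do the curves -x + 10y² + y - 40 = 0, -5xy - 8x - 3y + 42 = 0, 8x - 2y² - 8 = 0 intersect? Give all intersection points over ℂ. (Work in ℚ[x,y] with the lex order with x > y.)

{(2, 2)}

Compute a lex Gröbner basis by Buchberger's algorithm.
f_1 = -x + 10y² + y - 40, LT = x.
f_2 = -5xy - 8x - 3y + 42, LT = xy.
f_3 = 8x - 2y² - 8, LT = x.

S(f_1,f_2): lcm = xy. S = -8/5x - 10y³ - y² + 197/5y + 42/5.
  reduce S modulo (f_1, f_2, f_3):
  remainder -10y³ - 17y² + 189/5y + 362/5 ≠ 0; add h_4 = -10y³ - 17y² + 189/5y + 362/5 to the basis.

S(f_1,f_3): lcm = x. S = -39/4y² - y + 41.
  reduce S modulo (f_1, f_2, f_3, h_4):
  remainder -39/4y² - y + 41 ≠ 0; add h_5 = -39/4y² - y + 41 to the basis.

S(f_2,f_3): lcm = xy. S = 8/5x + ¼y³ + 8/5y - 42/5.
  reduce S modulo (f_1, f_2, f_3, h_4, h_5):
  remainder 19871/7800y - 19871/3900 ≠ 0; add h_6 = 19871/7800y - 19871/3900 to the basis.

The other S-polynomials (S(f_1,h_4), S(f_2,h_4), S(f_3,h_4), S(f_1,h_5), S(f_2,h_5), S(f_3,h_5), S(h_4,h_5), S(f_1,h_6), S(f_2,h_6), S(f_3,h_6), S(h_4,h_6), S(h_5,h_6)) all reduce to 0 modulo the current basis, so we have a Gröbner basis.
Inter-reduce: drop elements whose leading term is divisible by another's, tail-reduce, and make monic.
Reduced Gröbner basis: {x - 2, y - 2}.

From the last basis element, y - 2 = 0, so y takes values in {2}. Each choice, substituted upward through the basis, yields the corresponding point(s) of the solution set.
  y = 2: the earlier basis element becomes x - 2 = 0, giving x = 2 — point (2, 2).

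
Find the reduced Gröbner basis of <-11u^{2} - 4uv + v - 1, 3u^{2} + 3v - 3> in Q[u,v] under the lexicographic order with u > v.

f_1 = -11u^{2} - 4uv + v - 1, LT = u^{2}.
f_2 = 3u^{2} + 3v - 3, LT = u^{2}.

S(f_1,f_2): lcm = u^{2}. S = \tfrac{4}{11}uv - \tfrac{12}{11}v + \tfrac{12}{11}.
  reduce S modulo (f_1, f_2):
  remainder \tfrac{4}{11}uv - \tfrac{12}{11}v + \tfrac{12}{11} ≠ 0; add g_3 = \tfrac{4}{11}uv - \tfrac{12}{11}v + \tfrac{12}{11} to the basis.

S(f_1,g_3): lcm = u^{2}v. S = \tfrac{4}{11}uv^{2} + 3uv - 3u - \tfrac{1}{11}v^{2} + \tfrac{1}{11}v.
  reduce S modulo (f_1, f_2, g_3):
  remainder -3u + v^{2} + 8v - 9 ≠ 0; add g_4 = -3u + v^{2} + 8v - 9 to the basis.

S(g_3,g_4): lcm = uv. S = \tfrac{1}{3}v^{3} + \tfrac{8}{3}v^{2} - 6v + 3.
  reduce S modulo (f_1, f_2, g_3, g_4):
  remainder \tfrac{1}{3}v^{3} + \tfrac{8}{3}v^{2} - 6v + 3 ≠ 0; add g_5 = \tfrac{1}{3}v^{3} + \tfrac{8}{3}v^{2} - 6v + 3 to the basis.

The other S-polynomials (S(f_2,g_3), S(f_1,g_4), S(f_2,g_4), S(f_1,g_5), S(f_2,g_5), S(g_3,g_5), S(g_4,g_5)) all reduce to 0 modulo the current basis, so we have a Gröbner basis.
Inter-reduce: drop elements whose leading term is divisible by another's, tail-reduce, and make monic.

G = {u - \tfrac{1}{3}v^{2} - \tfrac{8}{3}v + 3, v^{3} + 8v^{2} - 18v + 9}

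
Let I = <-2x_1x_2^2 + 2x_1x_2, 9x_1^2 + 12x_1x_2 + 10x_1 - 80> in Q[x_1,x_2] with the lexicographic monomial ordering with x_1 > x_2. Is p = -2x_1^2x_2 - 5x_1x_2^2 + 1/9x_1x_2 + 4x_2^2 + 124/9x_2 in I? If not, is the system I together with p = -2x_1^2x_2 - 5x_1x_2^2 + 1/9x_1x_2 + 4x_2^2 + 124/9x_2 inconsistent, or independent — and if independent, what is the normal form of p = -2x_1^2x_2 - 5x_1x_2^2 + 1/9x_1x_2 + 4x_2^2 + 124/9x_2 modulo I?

-2x_1^2x_2 - 5x_1x_2^2 + 1/9x_1x_2 + 4x_2^2 + 124/9x_2 lies in I (it reduces to 0).

First compute the reduced Gröbner basis of I by Buchberger's algorithm.
f_1 = -2x_1x_2^2 + 2x_1x_2, LT = x_1x_2^2.
f_2 = 9x_1^2 + 12x_1x_2 + 10x_1 - 80, LT = x_1^2.

S(f_1,f_2): lcm = x_1^2x_2^2. S = -x_1^2x_2 - 4/3x_1x_2^3 - 10/9x_1x_2^2 + 80/9x_2^2.
  leading term x_1^2x_2: subtract (-1/9x_2)·f_2 from -x_1^2x_2 - 4/3x_1x_2^3 - 10/9x_1x_2^2 + 80/9x_2^2 → -4/3x_1x_2^3 + 2/9x_1x_2^2 + 10/9x_1x_2 + 80/9x_2^2 - 80/9x_2
  leading term x_1x_2^3: subtract (2/3x_2)·f_1 from -4/3x_1x_2^3 + 2/9x_1x_2^2 + 10/9x_1x_2 + 80/9x_2^2 - 80/9x_2 → -10/9x_1x_2^2 + 10/9x_1x_2 + 80/9x_2^2 - 80/9x_2
  leading term x_1x_2^2: subtract (5/9)·f_1 from -10/9x_1x_2^2 + 10/9x_1x_2 + 80/9x_2^2 - 80/9x_2 → 80/9x_2^2 - 80/9x_2
  leading term x_2^2: no divisor's leading term divides it; move 80/9x_2^2 to the remainder.
  leading term x_2: no divisor's leading term divides it; move -80/9x_2 to the remainder.
  remainder 80/9x_2^2 - 80/9x_2 ≠ 0; add h_3 = 80/9x_2^2 - 80/9x_2 to the basis.

S(f_1,h_3): lcm = x_1x_2^2. S = 0.
  remainder 0.

S(f_2,h_3): leading monomials are coprime, so the S-polynomial reduces to 0 (Buchberger's first criterion).
Every S-polynomial of the final basis reduces to 0, so we have a Gröbner basis.
Inter-reduce: drop elements whose leading term is divisible by another's, tail-reduce, and make monic.
Reduced Gröbner basis: {x_1^2 + 4/3x_1x_2 + 10/9x_1 - 80/9, x_2^2 - x_2}.
Label its elements g_1 = x_1^2 + 4/3x_1x_2 + 10/9x_1 - 80/9, g_2 = x_2^2 - x_2.

Reduce p = -2x_1^2x_2 - 5x_1x_2^2 + 1/9x_1x_2 + 4x_2^2 + 124/9x_2 modulo G:
  leading term x_1^2x_2: subtract (-2x_2)·g_1 from -2x_1^2x_2 - 5x_1x_2^2 + 1/9x_1x_2 + 4x_2^2 + 124/9x_2 → -7/3x_1x_2^2 + 7/3x_1x_2 + 4x_2^2 - 4x_2
  leading term x_1x_2^2: subtract (-7/3x_1)·g_2 from -7/3x_1x_2^2 + 7/3x_1x_2 + 4x_2^2 - 4x_2 → 4x_2^2 - 4x_2
  leading term x_2^2: subtract (4)·g_2 from 4x_2^2 - 4x_2 → 0
  normal form = 0.
Since the normal form is 0, p ∈ I.

The remainder on division by a Gröbner basis is unique — it is the normal form.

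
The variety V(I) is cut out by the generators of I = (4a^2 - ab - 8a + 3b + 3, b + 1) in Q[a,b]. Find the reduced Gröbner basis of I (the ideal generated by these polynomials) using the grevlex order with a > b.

Buchberger's algorithm terminates because the ascending chain of leading-term ideals stabilizes.

f_1 = 4a^2 - ab - 8a + 3b + 3, LT = a^2.
f_2 = b + 1, LT = b.

The S-polynomials (S(f_1,f_2)) all reduce to 0 modulo the current basis, so we have a Gröbner basis.

G = {a^2 - 7/4a, b + 1}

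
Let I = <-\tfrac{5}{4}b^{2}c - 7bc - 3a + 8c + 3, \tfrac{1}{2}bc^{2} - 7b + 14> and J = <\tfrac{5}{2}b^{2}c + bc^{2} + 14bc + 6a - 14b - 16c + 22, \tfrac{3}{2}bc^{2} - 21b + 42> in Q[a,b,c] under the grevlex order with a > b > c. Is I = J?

Equality of ideals is decidable: compute both reduced Gröbner bases (unique for the ordering) and check whether they agree.
Buchberger on the first generating set:
f_1 = -\tfrac{5}{4}b^{2}c - 7bc - 3a + 8c + 3, LT = b^{2}c.
f_2 = \tfrac{1}{2}bc^{2} - 7b + 14, LT = bc^{2}.

S(f_1,f_2): lcm = b^{2}c^{2}. S = \tfrac{28}{5}bc^{2} + 14b^{2} + \tfrac{12}{5}ac - \tfrac{32}{5}c^{2} - 28b - \tfrac{12}{5}c.
  reduce S modulo (f_1, f_2):
  remainder 14b^{2} + \tfrac{12}{5}ac - \tfrac{32}{5}c^{2} + \tfrac{252}{5}b - \tfrac{12}{5}c - \tfrac{784}{5} ≠ 0; add g_3 = 14b^{2} + \tfrac{12}{5}ac - \tfrac{32}{5}c^{2} + \tfrac{252}{5}b - \tfrac{12}{5}c - \tfrac{784}{5} to the basis.

S(f_1,g_3): lcm = b^{2}c. S = -\tfrac{6}{35}ac^{2} + \tfrac{16}{35}c^{3} + 2bc + \tfrac{6}{35}c^{2} + \tfrac{12}{5}a + \tfrac{24}{5}c - \tfrac{12}{5}.
  reduce S modulo (f_1, f_2, g_3):
  remainder -\tfrac{6}{35}ac^{2} + \tfrac{16}{35}c^{3} + 2bc + \tfrac{6}{35}c^{2} + \tfrac{12}{5}a + \tfrac{24}{5}c - \tfrac{12}{5} ≠ 0; add g_4 = -\tfrac{6}{35}ac^{2} + \tfrac{16}{35}c^{3} + 2bc + \tfrac{6}{35}c^{2} + \tfrac{12}{5}a + \tfrac{24}{5}c - \tfrac{12}{5} to the basis.

The other S-polynomials (S(f_2,g_3), S(f_1,g_4), S(f_2,g_4), S(g_3,g_4)) all reduce to 0 modulo the current basis, so we have a Gröbner basis.
Inter-reduce: drop elements whose leading term is divisible by another's, tail-reduce, and make monic.
Reduced Gröbner basis: {ac^{2} - \tfrac{8}{3}c^{3} - \tfrac{35}{3}bc - c^{2} - 14a - 28c + 14, bc^{2} - 14b + 28, b^{2} + \tfrac{6}{35}ac - \tfrac{16}{35}c^{2} + \tfrac{18}{5}b - \tfrac{6}{35}c - \tfrac{56}{5}}.

Buchberger on the second generating set:
h_1 = \tfrac{5}{2}b^{2}c + bc^{2} + 14bc + 6a - 14b - 16c + 22, LT = b^{2}c.
h_2 = \tfrac{3}{2}bc^{2} - 21b + 42, LT = bc^{2}.

S(h_1,h_2): lcm = b^{2}c^{2}. S = \tfrac{2}{5}bc^{3} + \tfrac{28}{5}bc^{2} + 14b^{2} + \tfrac{12}{5}ac - \tfrac{28}{5}bc - \tfrac{32}{5}c^{2} - 28b + \tfrac{44}{5}c.
  reduce S modulo (h_1, h_2):
  remainder 14b^{2} + \tfrac{12}{5}ac - \tfrac{32}{5}c^{2} + \tfrac{252}{5}b - \tfrac{12}{5}c - \tfrac{784}{5} ≠ 0; add k_3 = 14b^{2} + \tfrac{12}{5}ac - \tfrac{32}{5}c^{2} + \tfrac{252}{5}b - \tfrac{12}{5}c - \tfrac{784}{5} to the basis.

S(h_1,k_3): lcm = b^{2}c. S = -\tfrac{6}{35}ac^{2} + \tfrac{2}{5}bc^{2} + \tfrac{16}{35}c^{3} + 2bc + \tfrac{6}{35}c^{2} + \tfrac{12}{5}a - \tfrac{28}{5}b + \tfrac{24}{5}c + \tfrac{44}{5}.
  reduce S modulo (h_1, h_2, k_3):
  remainder -\tfrac{6}{35}ac^{2} + \tfrac{16}{35}c^{3} + 2bc + \tfrac{6}{35}c^{2} + \tfrac{12}{5}a + \tfrac{24}{5}c - \tfrac{12}{5} ≠ 0; add k_4 = -\tfrac{6}{35}ac^{2} + \tfrac{16}{35}c^{3} + 2bc + \tfrac{6}{35}c^{2} + \tfrac{12}{5}a + \tfrac{24}{5}c - \tfrac{12}{5} to the basis.

The other S-polynomials (S(h_2,k_3), S(h_1,k_4), S(h_2,k_4), S(k_3,k_4)) all reduce to 0 modulo the current basis, so we have a Gröbner basis.
Inter-reduce: drop elements whose leading term is divisible by another's, tail-reduce, and make monic.
Reduced Gröbner basis: {ac^{2} - \tfrac{8}{3}c^{3} - \tfrac{35}{3}bc - c^{2} - 14a - 28c + 14, bc^{2} - 14b + 28, b^{2} + \tfrac{6}{35}ac - \tfrac{16}{35}c^{2} + \tfrac{18}{5}b - \tfrac{6}{35}c - \tfrac{56}{5}}.

The two bases agree; hence the ideals are identical.

Yes, the ideals are equal.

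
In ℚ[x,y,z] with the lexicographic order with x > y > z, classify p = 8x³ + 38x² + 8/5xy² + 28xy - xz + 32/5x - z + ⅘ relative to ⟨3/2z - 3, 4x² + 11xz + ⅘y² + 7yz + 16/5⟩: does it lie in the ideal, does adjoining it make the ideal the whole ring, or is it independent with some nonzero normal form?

8x³ + 38x² + 8/5xy² + 28xy - xz + 32/5x - z + ⅘ is independent of I; its normal form modulo I is 31x + 6/5y² + 21y + 18/5.

First compute the reduced Gröbner basis of I by Buchberger's algorithm.
f_1 = 3/2z - 3, LT = z.
f_2 = 4x² + 11xz + ⅘y² + 7yz + 16/5, LT = x².

The S-polynomials (S(f_1,f_2)) all reduce to 0 modulo the current basis, so we have a Gröbner basis.
Inter-reduce: drop elements whose leading term is divisible by another's, tail-reduce, and make monic.
Reduced Gröbner basis: {x² + 11/2x + ⅕y² + 7/2y + ⅘, z - 2}.
Label its elements g_1 = x² + 11/2x + ⅕y² + 7/2y + ⅘, g_2 = z - 2.

Reduce p = 8x³ + 38x² + 8/5xy² + 28xy - xz + 32/5x - z + ⅘ modulo G:
  leading term x³: subtract (8x)·g_1 from 8x³ + 38x² + 8/5xy² + 28xy - xz + 32/5x - z + ⅘ → -6x² - xz - z + ⅘
  leading term x²: subtract (-6)·g_1 from -6x² - xz - z + ⅘ → -xz + 33x + 6/5y² + 21y - z + 28/5
  leading term xz: subtract (-x)·g_2 from -xz + 33x + 6/5y² + 21y - z + 28/5 → 31x + 6/5y² + 21y - z + 28/5
  leading term x: no divisor's leading term divides it; move 31x to the remainder.
  leading term y²: no divisor's leading term divides it; move 6/5y² to the remainder.
  leading term y: no divisor's leading term divides it; move 21y to the remainder.
  leading term z: subtract (-1)·g_2 from -z + 28/5 → 18/5
  leading term 1: no divisor's leading term divides it; move 18/5 to the remainder.
  normal form = 31x + 6/5y² + 21y + 18/5.
The normal form is nonzero, so p ∉ I. Since p minus its normal form lies in I, I + (p) = I + (r) where r = 31x + 6/5y² + 21y + 18/5; decide whether this ideal is the whole ring.
Run Buchberger on G together with r (pairs among the g_i already reduce to 0 since G is a Gröbner basis):
g_1 = x² + 11/2x + ⅕y² + 7/2y + ⅘, LT = x².
g_2 = z - 2, LT = z.
r = 31x + 6/5y² + 21y + 18/5, LT = x.

S(g_1,r): lcm = x². S = -6/155xy² - 21/31xy + 1669/310x + ⅕y² + 7/2y + ⅘.
  reduce S modulo (g_1, g_2, r):
  remainder 36/24025y⁴ + 252/4805y³ + 10931/24025y² - 329/4805y + 4199/24025 ≠ 0; add m_4 = 36/24025y⁴ + 252/4805y³ + 10931/24025y² - 329/4805y + 4199/24025 to the basis.

The other S-polynomials (S(g_1,g_2), S(g_2,r), S(g_1,m_4), S(g_2,m_4), S(r,m_4)) all reduce to 0 modulo the current basis, so we have a Gröbner basis.
Inter-reduce: drop elements whose leading term is divisible by another's, tail-reduce, and make monic.
Reduced Gröbner basis: {x + 6/155y² + 21/31y + 18/155, y⁴ + 35y³ + 10931/36y² - 1645/36y + 4199/36, z - 2}.
The reduced Gröbner basis of I + (p) is {x + 6/155y² + 21/31y + 18/155, y⁴ + 35y³ + 10931/36y² - 1645/36y + 4199/36, z - 2} ≠ {1}, a proper ideal, so the enlarged system stays consistent: p is independent of I, with normal form 31x + 6/5y² + 21y + 18/5.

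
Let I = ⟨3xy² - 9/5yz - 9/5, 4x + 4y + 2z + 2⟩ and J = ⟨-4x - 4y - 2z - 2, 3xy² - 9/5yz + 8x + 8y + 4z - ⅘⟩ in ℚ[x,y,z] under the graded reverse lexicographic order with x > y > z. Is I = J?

Since reduced Gröbner bases are canonical representatives of ideals under a given ordering, it suffices to compute and compare them.
Buchberger on the first generating set:
f_1 = 3xy² - 9/5yz - 9/5, LT = xy².
f_2 = 4x + 4y + 2z + 2, LT = x.

S(f_1,f_2): lcm = xy². S = -y³ - ½y²z - ½y² - ⅗yz - ⅗.
  leading term y³: no divisor's leading term divides it; move -y³ to the remainder.
  leading term y²z: no divisor's leading term divides it; move -½y²z to the remainder.
  leading term y²: no divisor's leading term divides it; move -½y² to the remainder.
  leading term yz: no divisor's leading term divides it; move -⅗yz to the remainder.
  leading term 1: no divisor's leading term divides it; move -⅗ to the remainder.
  remainder -y³ - ½y²z - ½y² - ⅗yz - ⅗ ≠ 0; add g_3 = -y³ - ½y²z - ½y² - ⅗yz - ⅗ to the basis.

The other S-polynomials (S(f_1,g_3), S(f_2,g_3)) all reduce to 0 modulo the current basis, so we have a Gröbner basis.
Inter-reduce: drop elements whose leading term is divisible by another's, tail-reduce, and make monic.
Reduced Gröbner basis: {y³ + ½y²z + ½y² + ⅗yz + ⅗, x + y + ½z + ½}.

Buchberger on the second generating set:
h_1 = -4x - 4y - 2z - 2, LT = x.
h_2 = 3xy² - 9/5yz + 8x + 8y + 4z - ⅘, LT = xy².

S(h_1,h_2): lcm = xy². S = y³ + ½y²z + ½y² + ⅗yz - 8/3x - 8/3y - 4/3z + 4/15.
  leading term y³: no divisor's leading term divides it; move y³ to the remainder.
  leading term y²z: no divisor's leading term divides it; move ½y²z to the remainder.
  leading term y²: no divisor's leading term divides it; move ½y² to the remainder.
  leading term yz: no divisor's leading term divides it; move ⅗yz to the remainder.
  leading term x: subtract (⅔)·h_1 from -8/3x - 8/3y - 4/3z + 4/15 → 8/5
  leading term 1: no divisor's leading term divides it; move 8/5 to the remainder.
  remainder y³ + ½y²z + ½y² + ⅗yz + 8/5 ≠ 0; add k_3 = y³ + ½y²z + ½y² + ⅗yz + 8/5 to the basis.

The other S-polynomials (S(h_1,k_3), S(h_2,k_3)) all reduce to 0 modulo the current basis, so we have a Gröbner basis.
Inter-reduce: drop elements whose leading term is divisible by another's, tail-reduce, and make monic.
Reduced Gröbner basis: {y³ + ½y²z + ½y² + ⅗yz + 8/5, x + y + ½z + ½}.

The bases are distinct; the ideals are different.

No, the ideals differ.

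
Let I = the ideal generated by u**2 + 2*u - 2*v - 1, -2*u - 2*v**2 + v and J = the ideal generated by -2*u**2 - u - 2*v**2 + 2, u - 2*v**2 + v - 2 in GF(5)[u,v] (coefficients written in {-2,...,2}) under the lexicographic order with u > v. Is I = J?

No, the ideals differ.

Two ideals are equal iff their reduced Gröbner bases coincide (the reduced basis is unique for a fixed ordering).
Buchberger on the first generating set:
f_1 = u**2 + 2*u - 2*v - 1, LT = u**2.
f_2 = -2*u - 2*v**2 + v, LT = u.

S(f_1,f_2): lcm = u**2. S = -u*v**2 - 2*u*v + 2*u - 2*v - 1.
  leading term u*v**2: subtract (-2*v**2)·f_2 from -u*v**2 - 2*u*v + 2*u - 2*v - 1 → -2*u*v + 2*u + v**4 + 2*v**3 - 2*v - 1
  leading term u*v: subtract (v)·f_2 from -2*u*v + 2*u + v**4 + 2*v**3 - 2*v - 1 → 2*u + v**4 - v**3 - v**2 - 2*v - 1
  leading term u: subtract (-1)·f_2 from 2*u + v**4 - v**3 - v**2 - 2*v - 1 → v**4 - v**3 + 2*v**2 - v - 1
  leading term v**4: no divisor's leading term divides it; move v**4 to the remainder.
  leading term v**3: no divisor's leading term divides it; move -v**3 to the remainder.
  leading term v**2: no divisor's leading term divides it; move 2*v**2 to the remainder.
  leading term v: no divisor's leading term divides it; move -v to the remainder.
  leading term 1: no divisor's leading term divides it; move -1 to the remainder.
  remainder v**4 - v**3 + 2*v**2 - v - 1 ≠ 0; add g_3 = v**4 - v**3 + 2*v**2 - v - 1 to the basis.

The other S-polynomials (S(f_1,g_3), S(f_2,g_3)) all reduce to 0 modulo the current basis, so we have a Gröbner basis.
Inter-reduce: drop elements whose leading term is divisible by another's, tail-reduce, and make monic.
Reduced Gröbner basis: {u + v**2 + 2*v, v**4 - v**3 + 2*v**2 - v - 1}.

Buchberger on the second generating set:
h_1 = -2*u**2 - u - 2*v**2 + 2, LT = u**2.
h_2 = u - 2*v**2 + v - 2, LT = u.

S(h_1,h_2): lcm = u**2. S = 2*u*v**2 - u*v + v**2 - 1.
  leading term u*v**2: subtract (2*v**2)·h_2 from 2*u*v**2 - u*v + v**2 - 1 → -u*v - v**4 - 2*v**3 - 1
  leading term u*v: subtract (-v)·h_2 from -u*v - v**4 - 2*v**3 - 1 → -v**4 + v**3 + v**2 - 2*v - 1
  leading term v**4: no divisor's leading term divides it; move -v**4 to the remainder.
  leading term v**3: no divisor's leading term divides it; move v**3 to the remainder.
  leading term v**2: no divisor's leading term divides it; move v**2 to the remainder.
  leading term v: no divisor's leading term divides it; move -2*v to the remainder.
  leading term 1: no divisor's leading term divides it; move -1 to the remainder.
  remainder -v**4 + v**3 + v**2 - 2*v - 1 ≠ 0; add k_3 = -v**4 + v**3 + v**2 - 2*v - 1 to the basis.

The other S-polynomials (S(h_1,k_3), S(h_2,k_3)) all reduce to 0 modulo the current basis, so we have a Gröbner basis.
Inter-reduce: drop elements whose leading term is divisible by another's, tail-reduce, and make monic.
Reduced Gröbner basis: {u - 2*v**2 + v - 2, v**4 - v**3 - v**2 + 2*v + 1}.

Since the reduced bases disagree, the two ideals are not the same.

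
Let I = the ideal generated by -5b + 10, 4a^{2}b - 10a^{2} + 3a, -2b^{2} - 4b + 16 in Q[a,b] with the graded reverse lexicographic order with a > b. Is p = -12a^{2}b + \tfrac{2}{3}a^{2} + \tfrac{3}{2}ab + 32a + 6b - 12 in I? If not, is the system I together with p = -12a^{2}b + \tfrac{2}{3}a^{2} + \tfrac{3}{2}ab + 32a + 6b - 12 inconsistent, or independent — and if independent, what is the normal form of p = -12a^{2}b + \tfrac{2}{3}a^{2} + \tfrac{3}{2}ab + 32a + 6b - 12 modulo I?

First compute the reduced Gröbner basis of I by Buchberger's algorithm.
f_1 = -5b + 10, LT = b.
f_2 = 4a^{2}b - 10a^{2} + 3a, LT = a^{2}b.
f_3 = -2b^{2} - 4b + 16, LT = b^{2}.

S(f_1,f_2): lcm = a^{2}b. S = \tfrac{1}{2}a^{2} - \tfrac{3}{4}a.
  leading term a^{2}: no divisor's leading term divides it; move \tfrac{1}{2}a^{2} to the remainder.
  leading term a: no divisor's leading term divides it; move -\tfrac{3}{4}a to the remainder.
  remainder \tfrac{1}{2}a^{2} - \tfrac{3}{4}a ≠ 0; add h_4 = \tfrac{1}{2}a^{2} - \tfrac{3}{4}a to the basis.

The other S-polynomials (S(f_1,f_3), S(f_2,f_3), S(f_1,h_4), S(f_2,h_4), S(f_3,h_4)) all reduce to 0 modulo the current basis, so we have a Gröbner basis.
Inter-reduce: drop elements whose leading term is divisible by another's, tail-reduce, and make monic.
Reduced Gröbner basis: {a^{2} - \tfrac{3}{2}a, b - 2}.
Label its elements g_1 = a^{2} - \tfrac{3}{2}a, g_2 = b - 2.

Reduce p = -12a^{2}b + \tfrac{2}{3}a^{2} + \tfrac{3}{2}ab + 32a + 6b - 12 modulo G:
  leading term a^{2}b: subtract (-12b)·g_1 from -12a^{2}b + \tfrac{2}{3}a^{2} + \tfrac{3}{2}ab + 32a + 6b - 12 → \tfrac{2}{3}a^{2} - \tfrac{33}{2}ab + 32a + 6b - 12
  leading term a^{2}: subtract (\tfrac{2}{3})·g_1 from \tfrac{2}{3}a^{2} - \tfrac{33}{2}ab + 32a + 6b - 12 → -\tfrac{33}{2}ab + 33a + 6b - 12
  leading term ab: subtract (-\tfrac{33}{2}a)·g_2 from -\tfrac{33}{2}ab + 33a + 6b - 12 → 6b - 12
  leading term b: subtract (6)·g_2 from 6b - 12 → 0
  normal form = 0.
Since the normal form is 0, p ∈ I.

-12a^{2}b + \tfrac{2}{3}a^{2} + \tfrac{3}{2}ab + 32a + 6b - 12 lies in I (it reduces to 0).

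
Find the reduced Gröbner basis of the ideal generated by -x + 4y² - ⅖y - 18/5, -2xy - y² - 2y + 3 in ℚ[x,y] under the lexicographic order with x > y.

G = {x - 4y² + ⅖y + 18/5, y³ + 1/40y² - 13/20y - ⅜}

f_1 = -x + 4y² - ⅖y - 18/5, LT = x.
f_2 = -2xy - y² - 2y + 3, LT = xy.

S(f_1,f_2): lcm = xy. S = -4y³ - 1/10y² + 13/5y + 3/2.
  reduce S modulo (f_1, f_2):
  remainder -4y³ - 1/10y² + 13/5y + 3/2 ≠ 0; add g_3 = -4y³ - 1/10y² + 13/5y + 3/2 to the basis.

The other S-polynomials (S(f_1,g_3), S(f_2,g_3)) all reduce to 0 modulo the current basis, so we have a Gröbner basis.
Inter-reduce: drop elements whose leading term is divisible by another's, tail-reduce, and make monic.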